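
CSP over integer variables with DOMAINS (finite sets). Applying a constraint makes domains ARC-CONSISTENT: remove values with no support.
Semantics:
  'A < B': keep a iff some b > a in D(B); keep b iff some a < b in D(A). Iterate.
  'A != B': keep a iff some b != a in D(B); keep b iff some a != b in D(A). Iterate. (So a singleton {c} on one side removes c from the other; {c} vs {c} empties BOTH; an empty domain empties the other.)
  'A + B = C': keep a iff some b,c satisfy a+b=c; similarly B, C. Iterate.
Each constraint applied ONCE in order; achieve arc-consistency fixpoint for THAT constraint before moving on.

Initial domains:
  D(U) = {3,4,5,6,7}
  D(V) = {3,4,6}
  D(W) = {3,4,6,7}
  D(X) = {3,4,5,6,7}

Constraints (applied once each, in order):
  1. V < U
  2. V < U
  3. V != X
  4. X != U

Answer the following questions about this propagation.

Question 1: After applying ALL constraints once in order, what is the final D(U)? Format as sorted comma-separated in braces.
Answer: {4,5,6,7}

Derivation:
Constraint 1 (V < U) on D(V)={3,4,6} D(U)={3,4,5,6,7}: U {3,4,5,6,7}->{4,5,6,7}
Constraint 2 (V < U) on D(V)={3,4,6} D(U)={4,5,6,7}: no change
Constraint 3 (V != X) on D(V)={3,4,6} D(X)={3,4,5,6,7}: no change
Constraint 4 (X != U) on D(X)={3,4,5,6,7} D(U)={4,5,6,7}: no change
So after all 4 constraints: D(U) = {4,5,6,7}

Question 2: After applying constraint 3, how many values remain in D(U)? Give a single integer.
Constraint 1 (V < U) on D(V)={3,4,6} D(U)={3,4,5,6,7}: U {3,4,5,6,7}->{4,5,6,7}
Constraint 2 (V < U) on D(V)={3,4,6} D(U)={4,5,6,7}: no change
Constraint 3 (V != X) on D(V)={3,4,6} D(X)={3,4,5,6,7}: no change
So after constraint 3: D(U)={4,5,6,7}, size = 4

Answer: 4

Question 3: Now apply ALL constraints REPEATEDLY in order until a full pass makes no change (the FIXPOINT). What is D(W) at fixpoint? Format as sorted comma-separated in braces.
Answer: {3,4,6,7}

Derivation:
pass 0 (initial): D(W)={3,4,6,7}
pass 1: U {3,4,5,6,7}->{4,5,6,7}
pass 2: no change
Fixpoint after 2 passes: D(W) = {3,4,6,7}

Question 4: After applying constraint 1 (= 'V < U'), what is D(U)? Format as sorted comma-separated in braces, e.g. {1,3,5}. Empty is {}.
Constraint 1 (V < U) on D(V)={3,4,6} D(U)={3,4,5,6,7}: U {3,4,5,6,7}->{4,5,6,7}
So after constraint 1: D(U) = {4,5,6,7}

Answer: {4,5,6,7}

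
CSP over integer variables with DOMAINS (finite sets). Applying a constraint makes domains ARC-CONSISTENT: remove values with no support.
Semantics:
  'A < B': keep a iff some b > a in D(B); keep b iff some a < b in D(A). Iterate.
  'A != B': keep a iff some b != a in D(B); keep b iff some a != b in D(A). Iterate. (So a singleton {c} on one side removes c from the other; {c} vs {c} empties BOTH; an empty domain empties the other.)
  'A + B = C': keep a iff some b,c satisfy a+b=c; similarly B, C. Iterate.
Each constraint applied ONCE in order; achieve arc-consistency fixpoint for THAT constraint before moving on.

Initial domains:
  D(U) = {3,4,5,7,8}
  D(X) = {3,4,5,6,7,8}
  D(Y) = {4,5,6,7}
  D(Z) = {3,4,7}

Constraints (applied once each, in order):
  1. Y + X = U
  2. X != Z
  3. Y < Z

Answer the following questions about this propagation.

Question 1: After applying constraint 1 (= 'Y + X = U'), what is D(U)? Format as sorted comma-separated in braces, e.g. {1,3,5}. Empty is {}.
Constraint 1 (Y + X = U) on D(Y)={4,5,6,7} D(X)={3,4,5,6,7,8} D(U)={3,4,5,7,8}: Y {4,5,6,7}->{4,5}; X {3,4,5,6,7,8}->{3,4}; U {3,4,5,7,8}->{7,8}
So after constraint 1: D(U) = {7,8}

Answer: {7,8}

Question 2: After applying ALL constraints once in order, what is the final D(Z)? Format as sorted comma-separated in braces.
Constraint 1 (Y + X = U) on D(Y)={4,5,6,7} D(X)={3,4,5,6,7,8} D(U)={3,4,5,7,8}: Y {4,5,6,7}->{4,5}; X {3,4,5,6,7,8}->{3,4}; U {3,4,5,7,8}->{7,8}
Constraint 2 (X != Z) on D(X)={3,4} D(Z)={3,4,7}: no change
Constraint 3 (Y < Z) on D(Y)={4,5} D(Z)={3,4,7}: Z {3,4,7}->{7}
So after all 3 constraints: D(Z) = {7}

Answer: {7}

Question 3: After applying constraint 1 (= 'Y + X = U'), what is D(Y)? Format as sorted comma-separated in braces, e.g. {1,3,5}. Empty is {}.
Answer: {4,5}

Derivation:
Constraint 1 (Y + X = U) on D(Y)={4,5,6,7} D(X)={3,4,5,6,7,8} D(U)={3,4,5,7,8}: Y {4,5,6,7}->{4,5}; X {3,4,5,6,7,8}->{3,4}; U {3,4,5,7,8}->{7,8}
So after constraint 1: D(Y) = {4,5}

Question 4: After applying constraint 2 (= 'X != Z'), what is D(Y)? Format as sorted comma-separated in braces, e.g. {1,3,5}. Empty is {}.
Constraint 1 (Y + X = U) on D(Y)={4,5,6,7} D(X)={3,4,5,6,7,8} D(U)={3,4,5,7,8}: Y {4,5,6,7}->{4,5}; X {3,4,5,6,7,8}->{3,4}; U {3,4,5,7,8}->{7,8}
Constraint 2 (X != Z) on D(X)={3,4} D(Z)={3,4,7}: no change
So after constraint 2: D(Y) = {4,5}

Answer: {4,5}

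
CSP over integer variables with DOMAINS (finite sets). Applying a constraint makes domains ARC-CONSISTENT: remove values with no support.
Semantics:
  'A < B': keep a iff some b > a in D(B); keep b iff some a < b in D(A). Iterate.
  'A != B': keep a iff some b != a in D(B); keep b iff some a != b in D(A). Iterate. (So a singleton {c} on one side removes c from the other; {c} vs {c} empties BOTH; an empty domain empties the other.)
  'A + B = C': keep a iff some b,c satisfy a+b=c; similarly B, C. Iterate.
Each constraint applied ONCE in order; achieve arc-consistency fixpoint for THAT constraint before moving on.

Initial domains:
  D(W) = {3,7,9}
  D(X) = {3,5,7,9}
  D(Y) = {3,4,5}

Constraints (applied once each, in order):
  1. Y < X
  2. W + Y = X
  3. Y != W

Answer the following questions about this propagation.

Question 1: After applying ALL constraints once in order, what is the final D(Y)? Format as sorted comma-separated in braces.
Constraint 1 (Y < X) on D(Y)={3,4,5} D(X)={3,5,7,9}: X {3,5,7,9}->{5,7,9}
Constraint 2 (W + Y = X) on D(W)={3,7,9} D(Y)={3,4,5} D(X)={5,7,9}: W {3,7,9}->{3}; Y {3,4,5}->{4}; X {5,7,9}->{7}
Constraint 3 (Y != W) on D(Y)={4} D(W)={3}: no change
So after all 3 constraints: D(Y) = {4}

Answer: {4}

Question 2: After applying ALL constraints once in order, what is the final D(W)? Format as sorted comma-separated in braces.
Answer: {3}

Derivation:
Constraint 1 (Y < X) on D(Y)={3,4,5} D(X)={3,5,7,9}: X {3,5,7,9}->{5,7,9}
Constraint 2 (W + Y = X) on D(W)={3,7,9} D(Y)={3,4,5} D(X)={5,7,9}: W {3,7,9}->{3}; Y {3,4,5}->{4}; X {5,7,9}->{7}
Constraint 3 (Y != W) on D(Y)={4} D(W)={3}: no change
So after all 3 constraints: D(W) = {3}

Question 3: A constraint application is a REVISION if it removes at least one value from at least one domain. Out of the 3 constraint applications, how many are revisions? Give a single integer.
Constraint 1 (Y < X) on D(Y)={3,4,5} D(X)={3,5,7,9}: X {3,5,7,9}->{5,7,9} => REVISION
Constraint 2 (W + Y = X) on D(W)={3,7,9} D(Y)={3,4,5} D(X)={5,7,9}: W {3,7,9}->{3}; Y {3,4,5}->{4}; X {5,7,9}->{7} => REVISION
Constraint 3 (Y != W) on D(Y)={4} D(W)={3}: no change => not a revision
Total revisions = 2

Answer: 2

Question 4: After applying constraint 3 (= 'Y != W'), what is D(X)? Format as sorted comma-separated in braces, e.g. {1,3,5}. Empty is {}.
Constraint 1 (Y < X) on D(Y)={3,4,5} D(X)={3,5,7,9}: X {3,5,7,9}->{5,7,9}
Constraint 2 (W + Y = X) on D(W)={3,7,9} D(Y)={3,4,5} D(X)={5,7,9}: W {3,7,9}->{3}; Y {3,4,5}->{4}; X {5,7,9}->{7}
Constraint 3 (Y != W) on D(Y)={4} D(W)={3}: no change
So after constraint 3: D(X) = {7}

Answer: {7}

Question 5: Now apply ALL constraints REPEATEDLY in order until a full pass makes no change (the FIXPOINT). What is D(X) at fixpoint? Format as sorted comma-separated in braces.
Answer: {7}

Derivation:
pass 0 (initial): D(X)={3,5,7,9}
pass 1: W {3,7,9}->{3}; X {3,5,7,9}->{7}; Y {3,4,5}->{4}
pass 2: no change
Fixpoint after 2 passes: D(X) = {7}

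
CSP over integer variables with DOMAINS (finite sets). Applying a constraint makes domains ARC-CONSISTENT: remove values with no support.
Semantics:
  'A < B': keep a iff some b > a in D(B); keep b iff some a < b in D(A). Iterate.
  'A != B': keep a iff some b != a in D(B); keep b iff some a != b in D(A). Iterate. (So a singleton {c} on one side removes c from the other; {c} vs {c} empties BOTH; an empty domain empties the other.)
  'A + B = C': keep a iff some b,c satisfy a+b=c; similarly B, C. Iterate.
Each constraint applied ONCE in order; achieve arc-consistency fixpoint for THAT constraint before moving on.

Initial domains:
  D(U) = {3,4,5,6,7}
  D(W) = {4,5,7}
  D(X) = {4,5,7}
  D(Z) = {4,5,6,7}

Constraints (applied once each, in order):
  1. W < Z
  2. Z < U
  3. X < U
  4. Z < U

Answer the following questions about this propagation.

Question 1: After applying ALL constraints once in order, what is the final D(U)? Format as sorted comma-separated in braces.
Constraint 1 (W < Z) on D(W)={4,5,7} D(Z)={4,5,6,7}: W {4,5,7}->{4,5}; Z {4,5,6,7}->{5,6,7}
Constraint 2 (Z < U) on D(Z)={5,6,7} D(U)={3,4,5,6,7}: Z {5,6,7}->{5,6}; U {3,4,5,6,7}->{6,7}
Constraint 3 (X < U) on D(X)={4,5,7} D(U)={6,7}: X {4,5,7}->{4,5}
Constraint 4 (Z < U) on D(Z)={5,6} D(U)={6,7}: no change
So after all 4 constraints: D(U) = {6,7}

Answer: {6,7}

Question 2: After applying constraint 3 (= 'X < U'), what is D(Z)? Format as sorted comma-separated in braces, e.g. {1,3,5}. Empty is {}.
Constraint 1 (W < Z) on D(W)={4,5,7} D(Z)={4,5,6,7}: W {4,5,7}->{4,5}; Z {4,5,6,7}->{5,6,7}
Constraint 2 (Z < U) on D(Z)={5,6,7} D(U)={3,4,5,6,7}: Z {5,6,7}->{5,6}; U {3,4,5,6,7}->{6,7}
Constraint 3 (X < U) on D(X)={4,5,7} D(U)={6,7}: X {4,5,7}->{4,5}
So after constraint 3: D(Z) = {5,6}

Answer: {5,6}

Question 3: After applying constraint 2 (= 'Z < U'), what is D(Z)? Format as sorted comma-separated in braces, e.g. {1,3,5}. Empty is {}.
Constraint 1 (W < Z) on D(W)={4,5,7} D(Z)={4,5,6,7}: W {4,5,7}->{4,5}; Z {4,5,6,7}->{5,6,7}
Constraint 2 (Z < U) on D(Z)={5,6,7} D(U)={3,4,5,6,7}: Z {5,6,7}->{5,6}; U {3,4,5,6,7}->{6,7}
So after constraint 2: D(Z) = {5,6}

Answer: {5,6}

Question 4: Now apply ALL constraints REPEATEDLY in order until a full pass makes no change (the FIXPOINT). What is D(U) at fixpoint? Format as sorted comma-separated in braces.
Answer: {6,7}

Derivation:
pass 0 (initial): D(U)={3,4,5,6,7}
pass 1: U {3,4,5,6,7}->{6,7}; W {4,5,7}->{4,5}; X {4,5,7}->{4,5}; Z {4,5,6,7}->{5,6}
pass 2: no change
Fixpoint after 2 passes: D(U) = {6,7}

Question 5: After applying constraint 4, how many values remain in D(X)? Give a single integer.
Answer: 2

Derivation:
Constraint 1 (W < Z) on D(W)={4,5,7} D(Z)={4,5,6,7}: W {4,5,7}->{4,5}; Z {4,5,6,7}->{5,6,7}
Constraint 2 (Z < U) on D(Z)={5,6,7} D(U)={3,4,5,6,7}: Z {5,6,7}->{5,6}; U {3,4,5,6,7}->{6,7}
Constraint 3 (X < U) on D(X)={4,5,7} D(U)={6,7}: X {4,5,7}->{4,5}
Constraint 4 (Z < U) on D(Z)={5,6} D(U)={6,7}: no change
So after constraint 4: D(X)={4,5}, size = 2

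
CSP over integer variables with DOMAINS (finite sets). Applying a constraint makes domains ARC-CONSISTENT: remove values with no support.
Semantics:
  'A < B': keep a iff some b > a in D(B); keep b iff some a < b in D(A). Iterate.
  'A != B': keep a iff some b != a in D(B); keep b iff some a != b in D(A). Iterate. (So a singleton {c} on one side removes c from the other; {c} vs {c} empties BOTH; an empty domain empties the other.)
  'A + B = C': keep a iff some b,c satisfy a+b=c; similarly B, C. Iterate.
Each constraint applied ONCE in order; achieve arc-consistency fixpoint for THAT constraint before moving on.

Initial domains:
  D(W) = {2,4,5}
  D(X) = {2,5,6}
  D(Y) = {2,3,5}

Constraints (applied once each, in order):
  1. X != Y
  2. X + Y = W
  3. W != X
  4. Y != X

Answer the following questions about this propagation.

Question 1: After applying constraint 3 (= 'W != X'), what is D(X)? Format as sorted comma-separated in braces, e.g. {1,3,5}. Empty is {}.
Answer: {2}

Derivation:
Constraint 1 (X != Y) on D(X)={2,5,6} D(Y)={2,3,5}: no change
Constraint 2 (X + Y = W) on D(X)={2,5,6} D(Y)={2,3,5} D(W)={2,4,5}: X {2,5,6}->{2}; Y {2,3,5}->{2,3}; W {2,4,5}->{4,5}
Constraint 3 (W != X) on D(W)={4,5} D(X)={2}: no change
So after constraint 3: D(X) = {2}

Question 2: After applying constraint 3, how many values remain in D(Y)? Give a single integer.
Answer: 2

Derivation:
Constraint 1 (X != Y) on D(X)={2,5,6} D(Y)={2,3,5}: no change
Constraint 2 (X + Y = W) on D(X)={2,5,6} D(Y)={2,3,5} D(W)={2,4,5}: X {2,5,6}->{2}; Y {2,3,5}->{2,3}; W {2,4,5}->{4,5}
Constraint 3 (W != X) on D(W)={4,5} D(X)={2}: no change
So after constraint 3: D(Y)={2,3}, size = 2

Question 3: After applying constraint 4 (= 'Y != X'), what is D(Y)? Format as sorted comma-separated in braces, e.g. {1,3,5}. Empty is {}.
Answer: {3}

Derivation:
Constraint 1 (X != Y) on D(X)={2,5,6} D(Y)={2,3,5}: no change
Constraint 2 (X + Y = W) on D(X)={2,5,6} D(Y)={2,3,5} D(W)={2,4,5}: X {2,5,6}->{2}; Y {2,3,5}->{2,3}; W {2,4,5}->{4,5}
Constraint 3 (W != X) on D(W)={4,5} D(X)={2}: no change
Constraint 4 (Y != X) on D(Y)={2,3} D(X)={2}: Y {2,3}->{3}
So after constraint 4: D(Y) = {3}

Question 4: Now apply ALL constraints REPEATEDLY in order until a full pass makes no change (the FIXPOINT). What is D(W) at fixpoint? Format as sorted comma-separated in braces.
Answer: {5}

Derivation:
pass 0 (initial): D(W)={2,4,5}
pass 1: W {2,4,5}->{4,5}; X {2,5,6}->{2}; Y {2,3,5}->{3}
pass 2: W {4,5}->{5}
pass 3: no change
Fixpoint after 3 passes: D(W) = {5}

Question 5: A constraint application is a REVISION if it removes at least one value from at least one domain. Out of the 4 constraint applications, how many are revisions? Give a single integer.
Constraint 1 (X != Y) on D(X)={2,5,6} D(Y)={2,3,5}: no change => not a revision
Constraint 2 (X + Y = W) on D(X)={2,5,6} D(Y)={2,3,5} D(W)={2,4,5}: X {2,5,6}->{2}; Y {2,3,5}->{2,3}; W {2,4,5}->{4,5} => REVISION
Constraint 3 (W != X) on D(W)={4,5} D(X)={2}: no change => not a revision
Constraint 4 (Y != X) on D(Y)={2,3} D(X)={2}: Y {2,3}->{3} => REVISION
Total revisions = 2

Answer: 2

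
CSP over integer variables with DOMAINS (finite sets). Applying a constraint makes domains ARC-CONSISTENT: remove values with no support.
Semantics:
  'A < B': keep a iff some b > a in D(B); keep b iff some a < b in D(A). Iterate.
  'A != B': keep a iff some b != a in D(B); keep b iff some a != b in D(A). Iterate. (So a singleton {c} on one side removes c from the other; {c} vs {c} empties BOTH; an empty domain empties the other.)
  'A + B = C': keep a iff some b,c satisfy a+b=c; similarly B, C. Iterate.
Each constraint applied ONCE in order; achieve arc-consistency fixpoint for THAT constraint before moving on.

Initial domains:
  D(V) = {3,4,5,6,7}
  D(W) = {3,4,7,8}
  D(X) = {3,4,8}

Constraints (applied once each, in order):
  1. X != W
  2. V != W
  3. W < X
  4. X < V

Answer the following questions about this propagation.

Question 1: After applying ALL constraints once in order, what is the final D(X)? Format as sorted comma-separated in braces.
Constraint 1 (X != W) on D(X)={3,4,8} D(W)={3,4,7,8}: no change
Constraint 2 (V != W) on D(V)={3,4,5,6,7} D(W)={3,4,7,8}: no change
Constraint 3 (W < X) on D(W)={3,4,7,8} D(X)={3,4,8}: W {3,4,7,8}->{3,4,7}; X {3,4,8}->{4,8}
Constraint 4 (X < V) on D(X)={4,8} D(V)={3,4,5,6,7}: X {4,8}->{4}; V {3,4,5,6,7}->{5,6,7}
So after all 4 constraints: D(X) = {4}

Answer: {4}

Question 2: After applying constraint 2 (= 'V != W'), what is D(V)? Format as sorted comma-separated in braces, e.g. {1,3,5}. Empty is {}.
Answer: {3,4,5,6,7}

Derivation:
Constraint 1 (X != W) on D(X)={3,4,8} D(W)={3,4,7,8}: no change
Constraint 2 (V != W) on D(V)={3,4,5,6,7} D(W)={3,4,7,8}: no change
So after constraint 2: D(V) = {3,4,5,6,7}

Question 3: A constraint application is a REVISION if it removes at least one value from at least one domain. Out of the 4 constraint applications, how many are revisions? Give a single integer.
Answer: 2

Derivation:
Constraint 1 (X != W) on D(X)={3,4,8} D(W)={3,4,7,8}: no change => not a revision
Constraint 2 (V != W) on D(V)={3,4,5,6,7} D(W)={3,4,7,8}: no change => not a revision
Constraint 3 (W < X) on D(W)={3,4,7,8} D(X)={3,4,8}: W {3,4,7,8}->{3,4,7}; X {3,4,8}->{4,8} => REVISION
Constraint 4 (X < V) on D(X)={4,8} D(V)={3,4,5,6,7}: X {4,8}->{4}; V {3,4,5,6,7}->{5,6,7} => REVISION
Total revisions = 2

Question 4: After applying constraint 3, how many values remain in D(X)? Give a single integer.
Constraint 1 (X != W) on D(X)={3,4,8} D(W)={3,4,7,8}: no change
Constraint 2 (V != W) on D(V)={3,4,5,6,7} D(W)={3,4,7,8}: no change
Constraint 3 (W < X) on D(W)={3,4,7,8} D(X)={3,4,8}: W {3,4,7,8}->{3,4,7}; X {3,4,8}->{4,8}
So after constraint 3: D(X)={4,8}, size = 2

Answer: 2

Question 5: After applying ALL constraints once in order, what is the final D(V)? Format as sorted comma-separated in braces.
Answer: {5,6,7}

Derivation:
Constraint 1 (X != W) on D(X)={3,4,8} D(W)={3,4,7,8}: no change
Constraint 2 (V != W) on D(V)={3,4,5,6,7} D(W)={3,4,7,8}: no change
Constraint 3 (W < X) on D(W)={3,4,7,8} D(X)={3,4,8}: W {3,4,7,8}->{3,4,7}; X {3,4,8}->{4,8}
Constraint 4 (X < V) on D(X)={4,8} D(V)={3,4,5,6,7}: X {4,8}->{4}; V {3,4,5,6,7}->{5,6,7}
So after all 4 constraints: D(V) = {5,6,7}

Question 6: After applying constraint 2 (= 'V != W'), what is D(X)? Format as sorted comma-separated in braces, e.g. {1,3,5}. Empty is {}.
Constraint 1 (X != W) on D(X)={3,4,8} D(W)={3,4,7,8}: no change
Constraint 2 (V != W) on D(V)={3,4,5,6,7} D(W)={3,4,7,8}: no change
So after constraint 2: D(X) = {3,4,8}

Answer: {3,4,8}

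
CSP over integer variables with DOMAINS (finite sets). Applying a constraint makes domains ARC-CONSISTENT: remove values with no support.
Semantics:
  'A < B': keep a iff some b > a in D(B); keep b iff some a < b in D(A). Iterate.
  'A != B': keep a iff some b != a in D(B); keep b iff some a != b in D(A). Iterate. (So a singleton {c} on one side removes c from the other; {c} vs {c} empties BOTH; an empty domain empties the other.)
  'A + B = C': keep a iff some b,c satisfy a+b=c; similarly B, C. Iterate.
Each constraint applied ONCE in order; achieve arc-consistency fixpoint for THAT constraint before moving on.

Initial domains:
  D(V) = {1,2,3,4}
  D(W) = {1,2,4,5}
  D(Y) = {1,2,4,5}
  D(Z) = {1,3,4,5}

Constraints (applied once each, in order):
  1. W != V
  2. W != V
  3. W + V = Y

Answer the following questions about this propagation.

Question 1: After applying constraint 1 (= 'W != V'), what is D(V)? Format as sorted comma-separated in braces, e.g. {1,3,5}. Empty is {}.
Answer: {1,2,3,4}

Derivation:
Constraint 1 (W != V) on D(W)={1,2,4,5} D(V)={1,2,3,4}: no change
So after constraint 1: D(V) = {1,2,3,4}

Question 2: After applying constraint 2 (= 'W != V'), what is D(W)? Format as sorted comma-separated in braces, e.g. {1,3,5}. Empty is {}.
Answer: {1,2,4,5}

Derivation:
Constraint 1 (W != V) on D(W)={1,2,4,5} D(V)={1,2,3,4}: no change
Constraint 2 (W != V) on D(W)={1,2,4,5} D(V)={1,2,3,4}: no change
So after constraint 2: D(W) = {1,2,4,5}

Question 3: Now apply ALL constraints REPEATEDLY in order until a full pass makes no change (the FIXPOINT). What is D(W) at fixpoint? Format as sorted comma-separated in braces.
Answer: {1,2,4}

Derivation:
pass 0 (initial): D(W)={1,2,4,5}
pass 1: W {1,2,4,5}->{1,2,4}; Y {1,2,4,5}->{2,4,5}
pass 2: no change
Fixpoint after 2 passes: D(W) = {1,2,4}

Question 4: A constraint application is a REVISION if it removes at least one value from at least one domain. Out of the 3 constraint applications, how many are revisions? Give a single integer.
Answer: 1

Derivation:
Constraint 1 (W != V) on D(W)={1,2,4,5} D(V)={1,2,3,4}: no change => not a revision
Constraint 2 (W != V) on D(W)={1,2,4,5} D(V)={1,2,3,4}: no change => not a revision
Constraint 3 (W + V = Y) on D(W)={1,2,4,5} D(V)={1,2,3,4} D(Y)={1,2,4,5}: W {1,2,4,5}->{1,2,4}; Y {1,2,4,5}->{2,4,5} => REVISION
Total revisions = 1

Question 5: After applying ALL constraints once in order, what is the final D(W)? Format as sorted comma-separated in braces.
Answer: {1,2,4}

Derivation:
Constraint 1 (W != V) on D(W)={1,2,4,5} D(V)={1,2,3,4}: no change
Constraint 2 (W != V) on D(W)={1,2,4,5} D(V)={1,2,3,4}: no change
Constraint 3 (W + V = Y) on D(W)={1,2,4,5} D(V)={1,2,3,4} D(Y)={1,2,4,5}: W {1,2,4,5}->{1,2,4}; Y {1,2,4,5}->{2,4,5}
So after all 3 constraints: D(W) = {1,2,4}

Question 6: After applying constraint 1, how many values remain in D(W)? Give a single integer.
Answer: 4

Derivation:
Constraint 1 (W != V) on D(W)={1,2,4,5} D(V)={1,2,3,4}: no change
So after constraint 1: D(W)={1,2,4,5}, size = 4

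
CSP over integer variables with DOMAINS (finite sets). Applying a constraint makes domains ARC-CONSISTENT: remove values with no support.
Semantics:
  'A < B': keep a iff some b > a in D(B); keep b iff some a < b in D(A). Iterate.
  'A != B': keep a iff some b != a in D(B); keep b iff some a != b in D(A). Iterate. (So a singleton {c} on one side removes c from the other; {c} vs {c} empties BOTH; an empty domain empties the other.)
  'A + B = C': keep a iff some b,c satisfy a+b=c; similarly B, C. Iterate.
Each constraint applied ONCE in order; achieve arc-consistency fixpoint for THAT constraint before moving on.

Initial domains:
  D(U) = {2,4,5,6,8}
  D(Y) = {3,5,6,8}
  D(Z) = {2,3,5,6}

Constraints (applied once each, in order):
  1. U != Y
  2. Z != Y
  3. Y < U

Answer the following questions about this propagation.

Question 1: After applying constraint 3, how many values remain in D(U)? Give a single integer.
Answer: 4

Derivation:
Constraint 1 (U != Y) on D(U)={2,4,5,6,8} D(Y)={3,5,6,8}: no change
Constraint 2 (Z != Y) on D(Z)={2,3,5,6} D(Y)={3,5,6,8}: no change
Constraint 3 (Y < U) on D(Y)={3,5,6,8} D(U)={2,4,5,6,8}: Y {3,5,6,8}->{3,5,6}; U {2,4,5,6,8}->{4,5,6,8}
So after constraint 3: D(U)={4,5,6,8}, size = 4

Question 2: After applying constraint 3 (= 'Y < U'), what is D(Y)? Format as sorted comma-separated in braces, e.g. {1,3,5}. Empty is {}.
Constraint 1 (U != Y) on D(U)={2,4,5,6,8} D(Y)={3,5,6,8}: no change
Constraint 2 (Z != Y) on D(Z)={2,3,5,6} D(Y)={3,5,6,8}: no change
Constraint 3 (Y < U) on D(Y)={3,5,6,8} D(U)={2,4,5,6,8}: Y {3,5,6,8}->{3,5,6}; U {2,4,5,6,8}->{4,5,6,8}
So after constraint 3: D(Y) = {3,5,6}

Answer: {3,5,6}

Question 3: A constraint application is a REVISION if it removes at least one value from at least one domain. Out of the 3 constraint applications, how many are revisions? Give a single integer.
Answer: 1

Derivation:
Constraint 1 (U != Y) on D(U)={2,4,5,6,8} D(Y)={3,5,6,8}: no change => not a revision
Constraint 2 (Z != Y) on D(Z)={2,3,5,6} D(Y)={3,5,6,8}: no change => not a revision
Constraint 3 (Y < U) on D(Y)={3,5,6,8} D(U)={2,4,5,6,8}: Y {3,5,6,8}->{3,5,6}; U {2,4,5,6,8}->{4,5,6,8} => REVISION
Total revisions = 1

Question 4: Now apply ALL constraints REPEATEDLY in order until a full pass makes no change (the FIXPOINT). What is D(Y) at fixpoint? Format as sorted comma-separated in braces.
pass 0 (initial): D(Y)={3,5,6,8}
pass 1: U {2,4,5,6,8}->{4,5,6,8}; Y {3,5,6,8}->{3,5,6}
pass 2: no change
Fixpoint after 2 passes: D(Y) = {3,5,6}

Answer: {3,5,6}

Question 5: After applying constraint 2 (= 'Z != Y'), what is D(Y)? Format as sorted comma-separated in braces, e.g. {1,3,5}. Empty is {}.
Answer: {3,5,6,8}

Derivation:
Constraint 1 (U != Y) on D(U)={2,4,5,6,8} D(Y)={3,5,6,8}: no change
Constraint 2 (Z != Y) on D(Z)={2,3,5,6} D(Y)={3,5,6,8}: no change
So after constraint 2: D(Y) = {3,5,6,8}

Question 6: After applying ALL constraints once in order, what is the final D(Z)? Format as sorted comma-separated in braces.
Constraint 1 (U != Y) on D(U)={2,4,5,6,8} D(Y)={3,5,6,8}: no change
Constraint 2 (Z != Y) on D(Z)={2,3,5,6} D(Y)={3,5,6,8}: no change
Constraint 3 (Y < U) on D(Y)={3,5,6,8} D(U)={2,4,5,6,8}: Y {3,5,6,8}->{3,5,6}; U {2,4,5,6,8}->{4,5,6,8}
So after all 3 constraints: D(Z) = {2,3,5,6}

Answer: {2,3,5,6}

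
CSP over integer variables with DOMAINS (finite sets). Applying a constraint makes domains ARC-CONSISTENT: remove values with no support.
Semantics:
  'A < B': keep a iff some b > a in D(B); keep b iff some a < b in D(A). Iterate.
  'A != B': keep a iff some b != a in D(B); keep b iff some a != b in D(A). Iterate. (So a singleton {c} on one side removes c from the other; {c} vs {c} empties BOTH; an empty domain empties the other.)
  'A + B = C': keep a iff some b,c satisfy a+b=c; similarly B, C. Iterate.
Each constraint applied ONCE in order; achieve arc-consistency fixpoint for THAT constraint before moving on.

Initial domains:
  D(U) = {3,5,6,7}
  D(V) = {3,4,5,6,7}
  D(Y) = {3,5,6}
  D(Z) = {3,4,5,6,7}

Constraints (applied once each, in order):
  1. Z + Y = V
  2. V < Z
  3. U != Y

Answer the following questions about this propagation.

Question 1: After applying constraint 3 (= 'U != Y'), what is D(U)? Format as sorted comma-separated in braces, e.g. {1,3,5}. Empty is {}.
Answer: {5,6,7}

Derivation:
Constraint 1 (Z + Y = V) on D(Z)={3,4,5,6,7} D(Y)={3,5,6} D(V)={3,4,5,6,7}: Z {3,4,5,6,7}->{3,4}; Y {3,5,6}->{3}; V {3,4,5,6,7}->{6,7}
Constraint 2 (V < Z) on D(V)={6,7} D(Z)={3,4}: V {6,7}->{}; Z {3,4}->{}
Constraint 3 (U != Y) on D(U)={3,5,6,7} D(Y)={3}: U {3,5,6,7}->{5,6,7}
So after constraint 3: D(U) = {5,6,7}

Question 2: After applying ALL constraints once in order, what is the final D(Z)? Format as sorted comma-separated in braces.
Constraint 1 (Z + Y = V) on D(Z)={3,4,5,6,7} D(Y)={3,5,6} D(V)={3,4,5,6,7}: Z {3,4,5,6,7}->{3,4}; Y {3,5,6}->{3}; V {3,4,5,6,7}->{6,7}
Constraint 2 (V < Z) on D(V)={6,7} D(Z)={3,4}: V {6,7}->{}; Z {3,4}->{}
Constraint 3 (U != Y) on D(U)={3,5,6,7} D(Y)={3}: U {3,5,6,7}->{5,6,7}
So after all 3 constraints: D(Z) = {}

Answer: {}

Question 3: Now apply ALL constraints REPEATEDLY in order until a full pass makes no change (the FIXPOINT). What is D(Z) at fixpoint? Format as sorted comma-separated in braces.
Answer: {}

Derivation:
pass 0 (initial): D(Z)={3,4,5,6,7}
pass 1: U {3,5,6,7}->{5,6,7}; V {3,4,5,6,7}->{}; Y {3,5,6}->{3}; Z {3,4,5,6,7}->{}
pass 2: U {5,6,7}->{}; Y {3}->{}
pass 3: no change
Fixpoint after 3 passes: D(Z) = {}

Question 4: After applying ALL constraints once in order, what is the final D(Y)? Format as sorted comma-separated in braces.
Answer: {3}

Derivation:
Constraint 1 (Z + Y = V) on D(Z)={3,4,5,6,7} D(Y)={3,5,6} D(V)={3,4,5,6,7}: Z {3,4,5,6,7}->{3,4}; Y {3,5,6}->{3}; V {3,4,5,6,7}->{6,7}
Constraint 2 (V < Z) on D(V)={6,7} D(Z)={3,4}: V {6,7}->{}; Z {3,4}->{}
Constraint 3 (U != Y) on D(U)={3,5,6,7} D(Y)={3}: U {3,5,6,7}->{5,6,7}
So after all 3 constraints: D(Y) = {3}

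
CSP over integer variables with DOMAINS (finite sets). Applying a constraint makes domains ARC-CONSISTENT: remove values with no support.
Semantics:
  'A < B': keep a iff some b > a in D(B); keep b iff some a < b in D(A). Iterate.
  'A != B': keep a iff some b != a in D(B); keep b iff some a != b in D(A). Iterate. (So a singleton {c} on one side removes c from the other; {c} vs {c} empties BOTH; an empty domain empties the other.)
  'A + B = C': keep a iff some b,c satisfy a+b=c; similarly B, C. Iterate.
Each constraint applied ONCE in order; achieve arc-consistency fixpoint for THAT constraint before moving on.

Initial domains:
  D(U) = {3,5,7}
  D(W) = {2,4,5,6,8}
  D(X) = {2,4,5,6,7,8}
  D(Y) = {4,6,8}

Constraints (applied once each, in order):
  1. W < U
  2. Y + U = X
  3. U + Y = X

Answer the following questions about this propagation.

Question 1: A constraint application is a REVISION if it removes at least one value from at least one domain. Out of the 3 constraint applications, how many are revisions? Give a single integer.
Constraint 1 (W < U) on D(W)={2,4,5,6,8} D(U)={3,5,7}: W {2,4,5,6,8}->{2,4,5,6} => REVISION
Constraint 2 (Y + U = X) on D(Y)={4,6,8} D(U)={3,5,7} D(X)={2,4,5,6,7,8}: Y {4,6,8}->{4}; U {3,5,7}->{3}; X {2,4,5,6,7,8}->{7} => REVISION
Constraint 3 (U + Y = X) on D(U)={3} D(Y)={4} D(X)={7}: no change => not a revision
Total revisions = 2

Answer: 2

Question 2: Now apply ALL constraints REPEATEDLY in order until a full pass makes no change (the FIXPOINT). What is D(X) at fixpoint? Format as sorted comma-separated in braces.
Answer: {7}

Derivation:
pass 0 (initial): D(X)={2,4,5,6,7,8}
pass 1: U {3,5,7}->{3}; W {2,4,5,6,8}->{2,4,5,6}; X {2,4,5,6,7,8}->{7}; Y {4,6,8}->{4}
pass 2: W {2,4,5,6}->{2}
pass 3: no change
Fixpoint after 3 passes: D(X) = {7}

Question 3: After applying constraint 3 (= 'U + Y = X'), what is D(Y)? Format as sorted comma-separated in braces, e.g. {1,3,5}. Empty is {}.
Constraint 1 (W < U) on D(W)={2,4,5,6,8} D(U)={3,5,7}: W {2,4,5,6,8}->{2,4,5,6}
Constraint 2 (Y + U = X) on D(Y)={4,6,8} D(U)={3,5,7} D(X)={2,4,5,6,7,8}: Y {4,6,8}->{4}; U {3,5,7}->{3}; X {2,4,5,6,7,8}->{7}
Constraint 3 (U + Y = X) on D(U)={3} D(Y)={4} D(X)={7}: no change
So after constraint 3: D(Y) = {4}

Answer: {4}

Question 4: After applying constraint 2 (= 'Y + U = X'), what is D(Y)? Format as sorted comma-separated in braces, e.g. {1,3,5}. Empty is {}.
Constraint 1 (W < U) on D(W)={2,4,5,6,8} D(U)={3,5,7}: W {2,4,5,6,8}->{2,4,5,6}
Constraint 2 (Y + U = X) on D(Y)={4,6,8} D(U)={3,5,7} D(X)={2,4,5,6,7,8}: Y {4,6,8}->{4}; U {3,5,7}->{3}; X {2,4,5,6,7,8}->{7}
So after constraint 2: D(Y) = {4}

Answer: {4}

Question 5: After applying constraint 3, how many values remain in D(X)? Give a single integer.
Constraint 1 (W < U) on D(W)={2,4,5,6,8} D(U)={3,5,7}: W {2,4,5,6,8}->{2,4,5,6}
Constraint 2 (Y + U = X) on D(Y)={4,6,8} D(U)={3,5,7} D(X)={2,4,5,6,7,8}: Y {4,6,8}->{4}; U {3,5,7}->{3}; X {2,4,5,6,7,8}->{7}
Constraint 3 (U + Y = X) on D(U)={3} D(Y)={4} D(X)={7}: no change
So after constraint 3: D(X)={7}, size = 1

Answer: 1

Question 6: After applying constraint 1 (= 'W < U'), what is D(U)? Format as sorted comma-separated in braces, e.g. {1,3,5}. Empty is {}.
Answer: {3,5,7}

Derivation:
Constraint 1 (W < U) on D(W)={2,4,5,6,8} D(U)={3,5,7}: W {2,4,5,6,8}->{2,4,5,6}
So after constraint 1: D(U) = {3,5,7}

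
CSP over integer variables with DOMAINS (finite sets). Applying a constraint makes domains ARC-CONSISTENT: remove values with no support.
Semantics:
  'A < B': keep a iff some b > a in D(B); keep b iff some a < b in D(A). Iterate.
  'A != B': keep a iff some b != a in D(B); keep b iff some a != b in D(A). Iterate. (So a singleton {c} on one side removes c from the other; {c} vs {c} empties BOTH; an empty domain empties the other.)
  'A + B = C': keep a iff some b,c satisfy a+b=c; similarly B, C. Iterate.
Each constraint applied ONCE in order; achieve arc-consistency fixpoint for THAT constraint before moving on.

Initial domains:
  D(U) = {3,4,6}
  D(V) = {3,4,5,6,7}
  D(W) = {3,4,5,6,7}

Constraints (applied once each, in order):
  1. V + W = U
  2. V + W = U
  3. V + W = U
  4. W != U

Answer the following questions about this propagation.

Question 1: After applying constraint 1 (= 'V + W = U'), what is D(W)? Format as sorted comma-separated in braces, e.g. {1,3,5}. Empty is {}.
Constraint 1 (V + W = U) on D(V)={3,4,5,6,7} D(W)={3,4,5,6,7} D(U)={3,4,6}: V {3,4,5,6,7}->{3}; W {3,4,5,6,7}->{3}; U {3,4,6}->{6}
So after constraint 1: D(W) = {3}

Answer: {3}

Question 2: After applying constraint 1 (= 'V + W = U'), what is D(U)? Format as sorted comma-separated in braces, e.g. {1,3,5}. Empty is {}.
Constraint 1 (V + W = U) on D(V)={3,4,5,6,7} D(W)={3,4,5,6,7} D(U)={3,4,6}: V {3,4,5,6,7}->{3}; W {3,4,5,6,7}->{3}; U {3,4,6}->{6}
So after constraint 1: D(U) = {6}

Answer: {6}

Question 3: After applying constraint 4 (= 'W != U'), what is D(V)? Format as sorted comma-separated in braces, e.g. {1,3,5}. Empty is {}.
Constraint 1 (V + W = U) on D(V)={3,4,5,6,7} D(W)={3,4,5,6,7} D(U)={3,4,6}: V {3,4,5,6,7}->{3}; W {3,4,5,6,7}->{3}; U {3,4,6}->{6}
Constraint 2 (V + W = U) on D(V)={3} D(W)={3} D(U)={6}: no change
Constraint 3 (V + W = U) on D(V)={3} D(W)={3} D(U)={6}: no change
Constraint 4 (W != U) on D(W)={3} D(U)={6}: no change
So after constraint 4: D(V) = {3}

Answer: {3}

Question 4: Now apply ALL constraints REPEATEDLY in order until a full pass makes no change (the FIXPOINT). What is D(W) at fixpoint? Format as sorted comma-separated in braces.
pass 0 (initial): D(W)={3,4,5,6,7}
pass 1: U {3,4,6}->{6}; V {3,4,5,6,7}->{3}; W {3,4,5,6,7}->{3}
pass 2: no change
Fixpoint after 2 passes: D(W) = {3}

Answer: {3}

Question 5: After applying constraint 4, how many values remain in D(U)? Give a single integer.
Constraint 1 (V + W = U) on D(V)={3,4,5,6,7} D(W)={3,4,5,6,7} D(U)={3,4,6}: V {3,4,5,6,7}->{3}; W {3,4,5,6,7}->{3}; U {3,4,6}->{6}
Constraint 2 (V + W = U) on D(V)={3} D(W)={3} D(U)={6}: no change
Constraint 3 (V + W = U) on D(V)={3} D(W)={3} D(U)={6}: no change
Constraint 4 (W != U) on D(W)={3} D(U)={6}: no change
So after constraint 4: D(U)={6}, size = 1

Answer: 1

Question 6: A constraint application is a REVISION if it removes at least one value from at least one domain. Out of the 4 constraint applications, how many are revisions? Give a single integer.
Answer: 1

Derivation:
Constraint 1 (V + W = U) on D(V)={3,4,5,6,7} D(W)={3,4,5,6,7} D(U)={3,4,6}: V {3,4,5,6,7}->{3}; W {3,4,5,6,7}->{3}; U {3,4,6}->{6} => REVISION
Constraint 2 (V + W = U) on D(V)={3} D(W)={3} D(U)={6}: no change => not a revision
Constraint 3 (V + W = U) on D(V)={3} D(W)={3} D(U)={6}: no change => not a revision
Constraint 4 (W != U) on D(W)={3} D(U)={6}: no change => not a revision
Total revisions = 1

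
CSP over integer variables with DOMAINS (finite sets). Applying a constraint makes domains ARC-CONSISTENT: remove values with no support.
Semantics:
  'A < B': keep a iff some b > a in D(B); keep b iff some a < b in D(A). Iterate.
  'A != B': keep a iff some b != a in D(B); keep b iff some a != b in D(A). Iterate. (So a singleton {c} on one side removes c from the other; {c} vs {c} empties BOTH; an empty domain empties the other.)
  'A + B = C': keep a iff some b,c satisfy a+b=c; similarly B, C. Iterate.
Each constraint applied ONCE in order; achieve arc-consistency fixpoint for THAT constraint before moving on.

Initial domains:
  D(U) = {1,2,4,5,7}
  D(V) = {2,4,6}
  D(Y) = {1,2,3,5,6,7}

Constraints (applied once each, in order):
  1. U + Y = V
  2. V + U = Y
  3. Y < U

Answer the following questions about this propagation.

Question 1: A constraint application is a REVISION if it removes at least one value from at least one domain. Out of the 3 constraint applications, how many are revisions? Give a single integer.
Constraint 1 (U + Y = V) on D(U)={1,2,4,5,7} D(Y)={1,2,3,5,6,7} D(V)={2,4,6}: U {1,2,4,5,7}->{1,2,4,5}; Y {1,2,3,5,6,7}->{1,2,3,5} => REVISION
Constraint 2 (V + U = Y) on D(V)={2,4,6} D(U)={1,2,4,5} D(Y)={1,2,3,5}: V {2,4,6}->{2,4}; U {1,2,4,5}->{1}; Y {1,2,3,5}->{3,5} => REVISION
Constraint 3 (Y < U) on D(Y)={3,5} D(U)={1}: Y {3,5}->{}; U {1}->{} => REVISION
Total revisions = 3

Answer: 3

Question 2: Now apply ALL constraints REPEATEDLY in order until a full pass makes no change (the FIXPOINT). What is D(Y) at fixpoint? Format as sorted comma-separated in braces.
pass 0 (initial): D(Y)={1,2,3,5,6,7}
pass 1: U {1,2,4,5,7}->{}; V {2,4,6}->{2,4}; Y {1,2,3,5,6,7}->{}
pass 2: V {2,4}->{}
pass 3: no change
Fixpoint after 3 passes: D(Y) = {}

Answer: {}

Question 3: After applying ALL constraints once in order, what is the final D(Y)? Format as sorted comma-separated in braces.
Constraint 1 (U + Y = V) on D(U)={1,2,4,5,7} D(Y)={1,2,3,5,6,7} D(V)={2,4,6}: U {1,2,4,5,7}->{1,2,4,5}; Y {1,2,3,5,6,7}->{1,2,3,5}
Constraint 2 (V + U = Y) on D(V)={2,4,6} D(U)={1,2,4,5} D(Y)={1,2,3,5}: V {2,4,6}->{2,4}; U {1,2,4,5}->{1}; Y {1,2,3,5}->{3,5}
Constraint 3 (Y < U) on D(Y)={3,5} D(U)={1}: Y {3,5}->{}; U {1}->{}
So after all 3 constraints: D(Y) = {}

Answer: {}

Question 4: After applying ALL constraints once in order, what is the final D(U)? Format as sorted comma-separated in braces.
Answer: {}

Derivation:
Constraint 1 (U + Y = V) on D(U)={1,2,4,5,7} D(Y)={1,2,3,5,6,7} D(V)={2,4,6}: U {1,2,4,5,7}->{1,2,4,5}; Y {1,2,3,5,6,7}->{1,2,3,5}
Constraint 2 (V + U = Y) on D(V)={2,4,6} D(U)={1,2,4,5} D(Y)={1,2,3,5}: V {2,4,6}->{2,4}; U {1,2,4,5}->{1}; Y {1,2,3,5}->{3,5}
Constraint 3 (Y < U) on D(Y)={3,5} D(U)={1}: Y {3,5}->{}; U {1}->{}
So after all 3 constraints: D(U) = {}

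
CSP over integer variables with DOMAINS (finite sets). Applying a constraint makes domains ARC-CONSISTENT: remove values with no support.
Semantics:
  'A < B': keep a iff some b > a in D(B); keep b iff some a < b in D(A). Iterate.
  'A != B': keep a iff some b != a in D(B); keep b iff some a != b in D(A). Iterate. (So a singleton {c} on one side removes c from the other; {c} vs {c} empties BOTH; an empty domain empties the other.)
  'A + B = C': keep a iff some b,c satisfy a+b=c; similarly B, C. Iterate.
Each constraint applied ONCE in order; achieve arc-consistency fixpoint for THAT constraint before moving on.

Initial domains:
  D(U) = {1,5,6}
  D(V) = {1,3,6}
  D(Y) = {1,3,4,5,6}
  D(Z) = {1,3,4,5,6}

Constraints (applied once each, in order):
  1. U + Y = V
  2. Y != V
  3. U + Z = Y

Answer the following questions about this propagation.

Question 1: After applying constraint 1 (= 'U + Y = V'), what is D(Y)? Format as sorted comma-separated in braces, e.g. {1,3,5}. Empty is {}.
Constraint 1 (U + Y = V) on D(U)={1,5,6} D(Y)={1,3,4,5,6} D(V)={1,3,6}: U {1,5,6}->{1,5}; Y {1,3,4,5,6}->{1,5}; V {1,3,6}->{6}
So after constraint 1: D(Y) = {1,5}

Answer: {1,5}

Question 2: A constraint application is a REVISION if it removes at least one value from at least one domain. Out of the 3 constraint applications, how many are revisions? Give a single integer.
Answer: 2

Derivation:
Constraint 1 (U + Y = V) on D(U)={1,5,6} D(Y)={1,3,4,5,6} D(V)={1,3,6}: U {1,5,6}->{1,5}; Y {1,3,4,5,6}->{1,5}; V {1,3,6}->{6} => REVISION
Constraint 2 (Y != V) on D(Y)={1,5} D(V)={6}: no change => not a revision
Constraint 3 (U + Z = Y) on D(U)={1,5} D(Z)={1,3,4,5,6} D(Y)={1,5}: U {1,5}->{1}; Z {1,3,4,5,6}->{4}; Y {1,5}->{5} => REVISION
Total revisions = 2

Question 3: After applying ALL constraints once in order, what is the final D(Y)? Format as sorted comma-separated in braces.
Constraint 1 (U + Y = V) on D(U)={1,5,6} D(Y)={1,3,4,5,6} D(V)={1,3,6}: U {1,5,6}->{1,5}; Y {1,3,4,5,6}->{1,5}; V {1,3,6}->{6}
Constraint 2 (Y != V) on D(Y)={1,5} D(V)={6}: no change
Constraint 3 (U + Z = Y) on D(U)={1,5} D(Z)={1,3,4,5,6} D(Y)={1,5}: U {1,5}->{1}; Z {1,3,4,5,6}->{4}; Y {1,5}->{5}
So after all 3 constraints: D(Y) = {5}

Answer: {5}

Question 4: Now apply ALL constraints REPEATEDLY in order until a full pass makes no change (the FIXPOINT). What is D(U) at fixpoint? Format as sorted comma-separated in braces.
Answer: {1}

Derivation:
pass 0 (initial): D(U)={1,5,6}
pass 1: U {1,5,6}->{1}; V {1,3,6}->{6}; Y {1,3,4,5,6}->{5}; Z {1,3,4,5,6}->{4}
pass 2: no change
Fixpoint after 2 passes: D(U) = {1}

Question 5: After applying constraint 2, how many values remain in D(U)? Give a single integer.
Constraint 1 (U + Y = V) on D(U)={1,5,6} D(Y)={1,3,4,5,6} D(V)={1,3,6}: U {1,5,6}->{1,5}; Y {1,3,4,5,6}->{1,5}; V {1,3,6}->{6}
Constraint 2 (Y != V) on D(Y)={1,5} D(V)={6}: no change
So after constraint 2: D(U)={1,5}, size = 2

Answer: 2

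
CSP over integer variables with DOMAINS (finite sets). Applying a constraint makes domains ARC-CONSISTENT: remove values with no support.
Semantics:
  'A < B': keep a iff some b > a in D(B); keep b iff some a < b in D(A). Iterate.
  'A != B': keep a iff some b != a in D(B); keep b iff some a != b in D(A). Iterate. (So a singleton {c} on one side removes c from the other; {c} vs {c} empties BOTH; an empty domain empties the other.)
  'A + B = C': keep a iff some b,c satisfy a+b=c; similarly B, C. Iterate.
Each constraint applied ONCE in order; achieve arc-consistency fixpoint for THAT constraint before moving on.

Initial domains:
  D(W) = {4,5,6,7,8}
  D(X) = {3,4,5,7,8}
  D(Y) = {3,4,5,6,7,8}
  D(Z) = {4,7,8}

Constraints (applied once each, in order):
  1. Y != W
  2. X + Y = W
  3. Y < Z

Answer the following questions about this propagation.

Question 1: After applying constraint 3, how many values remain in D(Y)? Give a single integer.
Constraint 1 (Y != W) on D(Y)={3,4,5,6,7,8} D(W)={4,5,6,7,8}: no change
Constraint 2 (X + Y = W) on D(X)={3,4,5,7,8} D(Y)={3,4,5,6,7,8} D(W)={4,5,6,7,8}: X {3,4,5,7,8}->{3,4,5}; Y {3,4,5,6,7,8}->{3,4,5}; W {4,5,6,7,8}->{6,7,8}
Constraint 3 (Y < Z) on D(Y)={3,4,5} D(Z)={4,7,8}: no change
So after constraint 3: D(Y)={3,4,5}, size = 3

Answer: 3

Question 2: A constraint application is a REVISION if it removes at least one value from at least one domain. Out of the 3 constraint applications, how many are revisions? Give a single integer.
Answer: 1

Derivation:
Constraint 1 (Y != W) on D(Y)={3,4,5,6,7,8} D(W)={4,5,6,7,8}: no change => not a revision
Constraint 2 (X + Y = W) on D(X)={3,4,5,7,8} D(Y)={3,4,5,6,7,8} D(W)={4,5,6,7,8}: X {3,4,5,7,8}->{3,4,5}; Y {3,4,5,6,7,8}->{3,4,5}; W {4,5,6,7,8}->{6,7,8} => REVISION
Constraint 3 (Y < Z) on D(Y)={3,4,5} D(Z)={4,7,8}: no change => not a revision
Total revisions = 1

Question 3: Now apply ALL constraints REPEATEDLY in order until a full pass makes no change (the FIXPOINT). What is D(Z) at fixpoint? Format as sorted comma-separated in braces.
pass 0 (initial): D(Z)={4,7,8}
pass 1: W {4,5,6,7,8}->{6,7,8}; X {3,4,5,7,8}->{3,4,5}; Y {3,4,5,6,7,8}->{3,4,5}
pass 2: no change
Fixpoint after 2 passes: D(Z) = {4,7,8}

Answer: {4,7,8}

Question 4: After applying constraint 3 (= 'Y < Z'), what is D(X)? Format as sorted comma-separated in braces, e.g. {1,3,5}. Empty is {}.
Answer: {3,4,5}

Derivation:
Constraint 1 (Y != W) on D(Y)={3,4,5,6,7,8} D(W)={4,5,6,7,8}: no change
Constraint 2 (X + Y = W) on D(X)={3,4,5,7,8} D(Y)={3,4,5,6,7,8} D(W)={4,5,6,7,8}: X {3,4,5,7,8}->{3,4,5}; Y {3,4,5,6,7,8}->{3,4,5}; W {4,5,6,7,8}->{6,7,8}
Constraint 3 (Y < Z) on D(Y)={3,4,5} D(Z)={4,7,8}: no change
So after constraint 3: D(X) = {3,4,5}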